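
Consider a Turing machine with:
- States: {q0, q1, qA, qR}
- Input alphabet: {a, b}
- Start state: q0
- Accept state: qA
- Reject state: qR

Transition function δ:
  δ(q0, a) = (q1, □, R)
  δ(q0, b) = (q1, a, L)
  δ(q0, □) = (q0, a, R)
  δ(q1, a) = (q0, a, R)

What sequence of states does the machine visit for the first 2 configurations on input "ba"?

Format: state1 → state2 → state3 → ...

Execution trace:
Initial: [q0]ba
Step 1: δ(q0, b) = (q1, a, L) → [q1]□aa

No transition is defined for δ(q1, □). By convention the machine halts and rejects.

State sequence: q0 → q1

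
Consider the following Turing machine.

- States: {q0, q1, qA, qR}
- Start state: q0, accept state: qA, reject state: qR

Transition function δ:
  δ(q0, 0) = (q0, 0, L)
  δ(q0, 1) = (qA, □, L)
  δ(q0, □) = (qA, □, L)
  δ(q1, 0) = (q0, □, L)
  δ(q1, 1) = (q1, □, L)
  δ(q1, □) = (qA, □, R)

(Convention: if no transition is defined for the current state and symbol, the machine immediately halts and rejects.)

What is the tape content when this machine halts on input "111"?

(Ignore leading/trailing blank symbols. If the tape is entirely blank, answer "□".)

Execution trace:
Initial: [q0]111
Step 1: δ(q0, 1) = (qA, □, L) → [qA]□□11

The machine reaches the accept state qA and halts.

Final tape (ignoring leading/trailing blanks): 11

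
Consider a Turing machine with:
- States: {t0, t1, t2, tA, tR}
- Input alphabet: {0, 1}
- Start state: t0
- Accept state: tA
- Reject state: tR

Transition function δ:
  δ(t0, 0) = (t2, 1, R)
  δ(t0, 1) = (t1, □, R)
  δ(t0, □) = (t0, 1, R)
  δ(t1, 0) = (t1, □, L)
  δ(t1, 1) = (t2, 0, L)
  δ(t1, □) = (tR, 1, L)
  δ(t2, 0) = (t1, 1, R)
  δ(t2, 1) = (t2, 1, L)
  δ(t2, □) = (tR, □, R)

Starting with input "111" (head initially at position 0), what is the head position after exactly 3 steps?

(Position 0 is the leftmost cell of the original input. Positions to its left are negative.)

Execution trace (head position shown):
Step 0: [t0]111  (head at position 0)
Step 1: move right → □[t1]11  (head at position 1)
Step 2: move left → [t2]□01  (head at position 0)
Step 3: move right → □[tR]01  (head at position 1)

After 3 steps, the head is at position 1.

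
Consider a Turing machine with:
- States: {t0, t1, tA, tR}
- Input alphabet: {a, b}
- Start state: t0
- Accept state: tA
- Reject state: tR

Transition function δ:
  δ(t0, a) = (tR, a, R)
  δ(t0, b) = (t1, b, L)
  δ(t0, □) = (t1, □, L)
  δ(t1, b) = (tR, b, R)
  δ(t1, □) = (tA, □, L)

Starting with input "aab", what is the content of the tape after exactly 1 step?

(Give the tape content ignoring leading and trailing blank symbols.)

Execution trace:
Initial: [t0]aab
Step 1: δ(t0, a) = (tR, a, R) → a[tR]ab

The machine reaches the reject state tR and halts.

After 1 step, the tape (ignoring leading/trailing blanks) is: aab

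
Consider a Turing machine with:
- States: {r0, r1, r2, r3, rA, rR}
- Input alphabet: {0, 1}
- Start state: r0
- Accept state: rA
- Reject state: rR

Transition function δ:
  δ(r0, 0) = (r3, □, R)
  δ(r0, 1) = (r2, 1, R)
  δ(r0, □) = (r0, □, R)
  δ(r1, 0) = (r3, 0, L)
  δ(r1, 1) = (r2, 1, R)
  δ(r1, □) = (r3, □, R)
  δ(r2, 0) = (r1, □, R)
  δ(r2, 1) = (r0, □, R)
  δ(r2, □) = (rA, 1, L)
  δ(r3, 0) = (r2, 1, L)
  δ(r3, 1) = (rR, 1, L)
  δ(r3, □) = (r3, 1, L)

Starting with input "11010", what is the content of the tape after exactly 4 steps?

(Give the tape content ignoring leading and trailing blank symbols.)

Execution trace:
Initial: [r0]11010
Step 1: δ(r0, 1) = (r2, 1, R) → 1[r2]1010
Step 2: δ(r2, 1) = (r0, □, R) → 1□[r0]010
Step 3: δ(r0, 0) = (r3, □, R) → 1□□[r3]10
Step 4: δ(r3, 1) = (rR, 1, L) → 1□[rR]□10

The machine reaches the reject state rR and halts.

After 4 steps, the tape (ignoring leading/trailing blanks) is: 1□□10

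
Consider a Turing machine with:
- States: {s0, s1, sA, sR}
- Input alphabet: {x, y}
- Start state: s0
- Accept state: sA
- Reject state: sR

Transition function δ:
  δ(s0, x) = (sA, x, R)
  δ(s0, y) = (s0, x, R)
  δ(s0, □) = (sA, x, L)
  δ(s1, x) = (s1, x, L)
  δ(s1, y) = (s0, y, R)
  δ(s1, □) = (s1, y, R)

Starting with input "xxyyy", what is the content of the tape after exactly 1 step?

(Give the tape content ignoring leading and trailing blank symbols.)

Execution trace:
Initial: [s0]xxyyy
Step 1: δ(s0, x) = (sA, x, R) → x[sA]xyyy

The machine reaches the accept state sA and halts.

After 1 step, the tape (ignoring leading/trailing blanks) is: xxyyy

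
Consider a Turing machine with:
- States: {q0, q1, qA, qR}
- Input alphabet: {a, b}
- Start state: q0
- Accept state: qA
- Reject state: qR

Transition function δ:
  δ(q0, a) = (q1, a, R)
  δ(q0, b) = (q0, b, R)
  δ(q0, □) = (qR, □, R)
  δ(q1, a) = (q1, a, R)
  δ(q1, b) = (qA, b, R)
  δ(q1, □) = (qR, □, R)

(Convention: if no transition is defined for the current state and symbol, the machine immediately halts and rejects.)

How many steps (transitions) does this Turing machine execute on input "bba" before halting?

Execution trace:
Initial: [q0]bba
Step 1: δ(q0, b) = (q0, b, R) → b[q0]ba
Step 2: δ(q0, b) = (q0, b, R) → bb[q0]a
Step 3: δ(q0, a) = (q1, a, R) → bba[q1]□
Step 4: δ(q1, □) = (qR, □, R) → bba□[qR]□

The machine reaches the reject state qR and halts.

The machine executed 4 steps before halting.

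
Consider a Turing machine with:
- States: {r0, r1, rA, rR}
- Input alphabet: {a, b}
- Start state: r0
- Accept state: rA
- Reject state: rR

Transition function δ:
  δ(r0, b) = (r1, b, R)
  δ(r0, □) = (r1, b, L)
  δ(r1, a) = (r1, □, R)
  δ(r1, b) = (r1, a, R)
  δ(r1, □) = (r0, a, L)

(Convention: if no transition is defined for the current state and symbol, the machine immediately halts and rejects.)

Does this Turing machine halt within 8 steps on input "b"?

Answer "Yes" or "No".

Execution trace:
Initial: [r0]b
Step 1: δ(r0, b) = (r1, b, R) → b[r1]□
Step 2: δ(r1, □) = (r0, a, L) → [r0]ba
Step 3: δ(r0, b) = (r1, b, R) → b[r1]a
Step 4: δ(r1, a) = (r1, □, R) → b□[r1]□
Step 5: δ(r1, □) = (r0, a, L) → b[r0]□a
Step 6: δ(r0, □) = (r1, b, L) → [r1]bba
Step 7: δ(r1, b) = (r1, a, R) → a[r1]ba
Step 8: δ(r1, b) = (r1, a, R) → aa[r1]a

The machine has not reached a halting state after 8 steps.
The machine did not halt within the 8-step bound.

Answer: No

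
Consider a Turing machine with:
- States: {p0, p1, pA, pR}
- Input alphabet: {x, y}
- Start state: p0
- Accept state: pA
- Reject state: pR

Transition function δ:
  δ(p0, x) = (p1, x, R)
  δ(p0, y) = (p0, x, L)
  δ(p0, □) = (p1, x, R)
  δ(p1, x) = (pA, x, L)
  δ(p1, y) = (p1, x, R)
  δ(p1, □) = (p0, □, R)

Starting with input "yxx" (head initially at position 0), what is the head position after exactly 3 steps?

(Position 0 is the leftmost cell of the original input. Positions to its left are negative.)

Execution trace (head position shown):
Step 0: [p0]yxx  (head at position 0)
Step 1: move left → [p0]□xxx  (head at position -1)
Step 2: move right → x[p1]xxx  (head at position 0)
Step 3: move left → [pA]xxxx  (head at position -1)

After 3 steps, the head is at position -1.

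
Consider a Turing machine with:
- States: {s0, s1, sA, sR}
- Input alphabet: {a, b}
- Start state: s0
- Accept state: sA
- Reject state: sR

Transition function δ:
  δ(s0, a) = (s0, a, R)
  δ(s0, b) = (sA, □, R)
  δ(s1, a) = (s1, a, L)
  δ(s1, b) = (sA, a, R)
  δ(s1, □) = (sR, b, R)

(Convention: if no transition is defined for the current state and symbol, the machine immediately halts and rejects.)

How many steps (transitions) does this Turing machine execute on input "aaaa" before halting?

Execution trace:
Initial: [s0]aaaa
Step 1: δ(s0, a) = (s0, a, R) → a[s0]aaa
Step 2: δ(s0, a) = (s0, a, R) → aa[s0]aa
Step 3: δ(s0, a) = (s0, a, R) → aaa[s0]a
Step 4: δ(s0, a) = (s0, a, R) → aaaa[s0]□

No transition is defined for δ(s0, □). By convention the machine halts and rejects.

The machine executed 4 steps before halting.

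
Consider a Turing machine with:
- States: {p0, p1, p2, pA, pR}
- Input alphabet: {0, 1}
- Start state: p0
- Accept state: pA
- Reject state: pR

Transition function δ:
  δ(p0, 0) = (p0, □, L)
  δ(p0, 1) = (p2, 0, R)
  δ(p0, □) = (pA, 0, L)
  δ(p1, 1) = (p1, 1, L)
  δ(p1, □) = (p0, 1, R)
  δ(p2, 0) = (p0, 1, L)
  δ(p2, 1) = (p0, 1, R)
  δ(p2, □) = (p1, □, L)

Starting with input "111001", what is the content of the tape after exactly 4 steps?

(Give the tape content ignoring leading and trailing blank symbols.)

Execution trace:
Initial: [p0]111001
Step 1: δ(p0, 1) = (p2, 0, R) → 0[p2]11001
Step 2: δ(p2, 1) = (p0, 1, R) → 01[p0]1001
Step 3: δ(p0, 1) = (p2, 0, R) → 010[p2]001
Step 4: δ(p2, 0) = (p0, 1, L) → 01[p0]0101

After 4 steps, the tape (ignoring leading/trailing blanks) is: 010101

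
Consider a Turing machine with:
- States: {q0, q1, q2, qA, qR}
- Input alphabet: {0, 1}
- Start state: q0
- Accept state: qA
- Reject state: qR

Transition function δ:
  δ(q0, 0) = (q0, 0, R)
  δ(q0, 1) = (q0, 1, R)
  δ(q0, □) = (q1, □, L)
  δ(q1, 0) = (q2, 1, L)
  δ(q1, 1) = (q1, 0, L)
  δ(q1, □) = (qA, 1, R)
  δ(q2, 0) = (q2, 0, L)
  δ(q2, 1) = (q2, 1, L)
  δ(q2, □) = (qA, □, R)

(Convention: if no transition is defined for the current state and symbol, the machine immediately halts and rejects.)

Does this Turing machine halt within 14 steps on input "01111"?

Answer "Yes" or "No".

Execution trace:
Initial: [q0]01111
Step 1: δ(q0, 0) = (q0, 0, R) → 0[q0]1111
Step 2: δ(q0, 1) = (q0, 1, R) → 01[q0]111
Step 3: δ(q0, 1) = (q0, 1, R) → 011[q0]11
Step 4: δ(q0, 1) = (q0, 1, R) → 0111[q0]1
Step 5: δ(q0, 1) = (q0, 1, R) → 01111[q0]□
Step 6: δ(q0, □) = (q1, □, L) → 0111[q1]1□
Step 7: δ(q1, 1) = (q1, 0, L) → 011[q1]10□
Step 8: δ(q1, 1) = (q1, 0, L) → 01[q1]100□
Step 9: δ(q1, 1) = (q1, 0, L) → 0[q1]1000□
Step 10: δ(q1, 1) = (q1, 0, L) → [q1]00000□
Step 11: δ(q1, 0) = (q2, 1, L) → [q2]□10000□
Step 12: δ(q2, □) = (qA, □, R) → □[qA]10000□

The machine reaches the accept state qA and halts.
The machine halted after 12 steps (within the 14-step bound).

Answer: Yes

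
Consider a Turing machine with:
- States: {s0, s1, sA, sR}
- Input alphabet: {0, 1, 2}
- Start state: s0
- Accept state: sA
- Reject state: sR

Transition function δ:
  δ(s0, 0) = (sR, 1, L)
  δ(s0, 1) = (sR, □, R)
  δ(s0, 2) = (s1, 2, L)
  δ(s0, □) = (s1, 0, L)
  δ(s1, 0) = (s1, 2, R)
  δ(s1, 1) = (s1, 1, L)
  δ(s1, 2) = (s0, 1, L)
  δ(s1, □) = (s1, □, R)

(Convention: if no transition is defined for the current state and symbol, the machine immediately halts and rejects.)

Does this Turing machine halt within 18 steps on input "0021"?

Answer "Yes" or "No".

Execution trace:
Initial: [s0]0021
Step 1: δ(s0, 0) = (sR, 1, L) → [sR]□1021

The machine reaches the reject state sR and halts.
The machine halted after 1 step (within the 18-step bound).

Answer: Yes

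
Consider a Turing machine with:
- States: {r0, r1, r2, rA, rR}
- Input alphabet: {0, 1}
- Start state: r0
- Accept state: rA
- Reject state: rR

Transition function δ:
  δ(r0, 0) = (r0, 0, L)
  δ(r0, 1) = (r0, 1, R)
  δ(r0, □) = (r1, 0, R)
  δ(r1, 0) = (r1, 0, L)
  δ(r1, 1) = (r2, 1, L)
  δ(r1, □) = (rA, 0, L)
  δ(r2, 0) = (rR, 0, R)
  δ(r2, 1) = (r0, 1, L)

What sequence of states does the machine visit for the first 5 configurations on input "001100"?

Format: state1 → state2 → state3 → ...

Execution trace:
Initial: [r0]001100
Step 1: δ(r0, 0) = (r0, 0, L) → [r0]□001100
Step 2: δ(r0, □) = (r1, 0, R) → 0[r1]001100
Step 3: δ(r1, 0) = (r1, 0, L) → [r1]0001100
Step 4: δ(r1, 0) = (r1, 0, L) → [r1]□0001100

State sequence: r0 → r0 → r1 → r1 → r1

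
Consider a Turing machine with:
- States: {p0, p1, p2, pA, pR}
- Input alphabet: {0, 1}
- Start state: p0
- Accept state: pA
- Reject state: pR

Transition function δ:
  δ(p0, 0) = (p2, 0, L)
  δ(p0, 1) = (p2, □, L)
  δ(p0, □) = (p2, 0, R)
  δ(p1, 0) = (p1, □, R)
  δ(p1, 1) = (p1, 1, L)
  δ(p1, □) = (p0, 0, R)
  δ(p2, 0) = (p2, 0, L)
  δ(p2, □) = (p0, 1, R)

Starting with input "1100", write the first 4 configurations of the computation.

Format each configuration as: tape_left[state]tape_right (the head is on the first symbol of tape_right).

Transitions applied:
Step 1: δ(p0, 1) = (p2, □, L)
Step 2: δ(p2, □) = (p0, 1, R)
Step 3: δ(p0, □) = (p2, 0, R)

The first 4 configurations are:
[p0]1100 ⊢ [p2]□□100 ⊢ 1[p0]□100 ⊢ 10[p2]100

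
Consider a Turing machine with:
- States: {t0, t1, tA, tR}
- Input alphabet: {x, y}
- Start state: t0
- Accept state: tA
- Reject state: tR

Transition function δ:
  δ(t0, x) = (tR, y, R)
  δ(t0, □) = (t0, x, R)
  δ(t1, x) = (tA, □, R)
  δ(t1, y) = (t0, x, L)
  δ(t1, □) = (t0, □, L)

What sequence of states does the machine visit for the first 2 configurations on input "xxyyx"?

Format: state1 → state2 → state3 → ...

Execution trace:
Initial: [t0]xxyyx
Step 1: δ(t0, x) = (tR, y, R) → y[tR]xyyx

The machine reaches the reject state tR and halts.

State sequence: t0 → tR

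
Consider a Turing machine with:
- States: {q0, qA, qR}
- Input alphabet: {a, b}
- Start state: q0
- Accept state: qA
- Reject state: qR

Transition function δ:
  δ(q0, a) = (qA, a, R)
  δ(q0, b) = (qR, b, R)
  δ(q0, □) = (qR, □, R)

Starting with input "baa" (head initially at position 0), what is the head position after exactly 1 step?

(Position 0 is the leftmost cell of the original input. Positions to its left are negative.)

Execution trace (head position shown):
Step 0: [q0]baa  (head at position 0)
Step 1: move right → b[qR]aa  (head at position 1)

After 1 step, the head is at position 1.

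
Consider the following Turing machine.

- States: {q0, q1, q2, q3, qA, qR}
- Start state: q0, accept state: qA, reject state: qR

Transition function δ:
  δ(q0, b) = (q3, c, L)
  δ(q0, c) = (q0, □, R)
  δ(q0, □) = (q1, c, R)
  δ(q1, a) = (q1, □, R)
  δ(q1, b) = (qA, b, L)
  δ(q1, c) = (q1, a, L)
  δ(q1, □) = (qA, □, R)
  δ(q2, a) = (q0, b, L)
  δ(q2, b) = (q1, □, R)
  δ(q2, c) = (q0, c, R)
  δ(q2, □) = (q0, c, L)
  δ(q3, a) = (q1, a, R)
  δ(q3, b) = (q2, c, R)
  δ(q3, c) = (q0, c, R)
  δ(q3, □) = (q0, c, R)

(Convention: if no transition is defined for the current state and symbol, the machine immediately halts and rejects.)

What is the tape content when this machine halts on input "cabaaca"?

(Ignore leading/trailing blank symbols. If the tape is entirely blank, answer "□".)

Execution trace:
Initial: [q0]cabaaca
Step 1: δ(q0, c) = (q0, □, R) → □[q0]abaaca

No transition is defined for δ(q0, a). By convention the machine halts and rejects.

Final tape (ignoring leading/trailing blanks): abaaca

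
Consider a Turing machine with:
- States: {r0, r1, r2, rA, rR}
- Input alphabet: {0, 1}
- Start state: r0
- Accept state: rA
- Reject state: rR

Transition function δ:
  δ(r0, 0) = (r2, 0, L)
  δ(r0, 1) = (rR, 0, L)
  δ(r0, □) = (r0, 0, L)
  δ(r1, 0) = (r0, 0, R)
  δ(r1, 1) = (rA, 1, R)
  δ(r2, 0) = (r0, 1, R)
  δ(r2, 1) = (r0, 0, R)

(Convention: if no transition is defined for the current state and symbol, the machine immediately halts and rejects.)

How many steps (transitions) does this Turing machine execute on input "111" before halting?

Execution trace:
Initial: [r0]111
Step 1: δ(r0, 1) = (rR, 0, L) → [rR]□011

The machine reaches the reject state rR and halts.

The machine executed 1 step before halting.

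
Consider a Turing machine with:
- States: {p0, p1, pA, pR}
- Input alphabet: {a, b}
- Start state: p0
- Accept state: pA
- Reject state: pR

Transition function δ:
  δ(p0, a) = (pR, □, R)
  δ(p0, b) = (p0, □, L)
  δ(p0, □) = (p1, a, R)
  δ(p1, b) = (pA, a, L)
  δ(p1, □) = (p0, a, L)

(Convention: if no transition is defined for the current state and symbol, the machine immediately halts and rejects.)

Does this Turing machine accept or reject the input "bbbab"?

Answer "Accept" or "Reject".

Execution trace:
Initial: [p0]bbbab
Step 1: δ(p0, b) = (p0, □, L) → [p0]□□bbab
Step 2: δ(p0, □) = (p1, a, R) → a[p1]□bbab
Step 3: δ(p1, □) = (p0, a, L) → [p0]aabbab
Step 4: δ(p0, a) = (pR, □, R) → □[pR]abbab

The machine reaches the reject state pR and halts.

Answer: Reject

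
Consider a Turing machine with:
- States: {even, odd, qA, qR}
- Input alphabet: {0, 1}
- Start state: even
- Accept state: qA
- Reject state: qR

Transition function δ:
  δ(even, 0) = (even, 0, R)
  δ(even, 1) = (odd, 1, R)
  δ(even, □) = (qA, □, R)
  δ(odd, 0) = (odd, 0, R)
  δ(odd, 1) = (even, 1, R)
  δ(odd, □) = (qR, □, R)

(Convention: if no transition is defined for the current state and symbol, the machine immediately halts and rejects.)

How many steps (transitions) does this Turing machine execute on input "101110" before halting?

Execution trace:
Initial: [even]101110
Step 1: δ(even, 1) = (odd, 1, R) → 1[odd]01110
Step 2: δ(odd, 0) = (odd, 0, R) → 10[odd]1110
Step 3: δ(odd, 1) = (even, 1, R) → 101[even]110
Step 4: δ(even, 1) = (odd, 1, R) → 1011[odd]10
Step 5: δ(odd, 1) = (even, 1, R) → 10111[even]0
Step 6: δ(even, 0) = (even, 0, R) → 101110[even]□
Step 7: δ(even, □) = (qA, □, R) → 101110□[qA]□

The machine reaches the accept state qA and halts.

The machine executed 7 steps before halting.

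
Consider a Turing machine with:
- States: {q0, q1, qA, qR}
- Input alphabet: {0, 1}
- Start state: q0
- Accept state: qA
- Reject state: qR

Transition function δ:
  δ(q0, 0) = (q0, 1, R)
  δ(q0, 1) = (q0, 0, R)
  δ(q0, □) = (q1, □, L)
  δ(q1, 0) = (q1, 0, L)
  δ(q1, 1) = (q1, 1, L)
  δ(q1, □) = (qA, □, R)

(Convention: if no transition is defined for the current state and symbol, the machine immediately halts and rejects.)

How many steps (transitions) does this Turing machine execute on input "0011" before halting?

Execution trace:
Initial: [q0]0011
Step 1: δ(q0, 0) = (q0, 1, R) → 1[q0]011
Step 2: δ(q0, 0) = (q0, 1, R) → 11[q0]11
Step 3: δ(q0, 1) = (q0, 0, R) → 110[q0]1
Step 4: δ(q0, 1) = (q0, 0, R) → 1100[q0]□
Step 5: δ(q0, □) = (q1, □, L) → 110[q1]0□
Step 6: δ(q1, 0) = (q1, 0, L) → 11[q1]00□
Step 7: δ(q1, 0) = (q1, 0, L) → 1[q1]100□
Step 8: δ(q1, 1) = (q1, 1, L) → [q1]1100□
Step 9: δ(q1, 1) = (q1, 1, L) → [q1]□1100□
Step 10: δ(q1, □) = (qA, □, R) → □[qA]1100□

The machine reaches the accept state qA and halts.

The machine executed 10 steps before halting.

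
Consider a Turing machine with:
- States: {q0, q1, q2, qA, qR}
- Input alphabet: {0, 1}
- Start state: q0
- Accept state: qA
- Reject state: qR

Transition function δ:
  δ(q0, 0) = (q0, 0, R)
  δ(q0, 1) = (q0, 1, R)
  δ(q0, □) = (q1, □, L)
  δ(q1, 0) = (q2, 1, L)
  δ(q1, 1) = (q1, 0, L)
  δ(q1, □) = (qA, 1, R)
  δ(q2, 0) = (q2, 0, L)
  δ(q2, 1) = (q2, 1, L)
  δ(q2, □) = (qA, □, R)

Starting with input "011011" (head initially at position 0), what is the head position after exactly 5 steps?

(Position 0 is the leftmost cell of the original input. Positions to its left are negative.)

Execution trace (head position shown):
Step 0: [q0]011011  (head at position 0)
Step 1: move right → 0[q0]11011  (head at position 1)
Step 2: move right → 01[q0]1011  (head at position 2)
Step 3: move right → 011[q0]011  (head at position 3)
Step 4: move right → 0110[q0]11  (head at position 4)
Step 5: move right → 01101[q0]1  (head at position 5)

After 5 steps, the head is at position 5.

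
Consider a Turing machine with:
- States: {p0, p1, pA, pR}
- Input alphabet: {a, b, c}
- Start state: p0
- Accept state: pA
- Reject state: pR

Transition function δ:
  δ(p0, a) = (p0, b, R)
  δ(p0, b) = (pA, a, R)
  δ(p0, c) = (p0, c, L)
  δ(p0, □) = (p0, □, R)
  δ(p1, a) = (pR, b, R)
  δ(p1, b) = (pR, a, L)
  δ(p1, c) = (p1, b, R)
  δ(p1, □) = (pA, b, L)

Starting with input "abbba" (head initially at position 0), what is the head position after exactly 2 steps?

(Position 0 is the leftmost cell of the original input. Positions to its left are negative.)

Execution trace (head position shown):
Step 0: [p0]abbba  (head at position 0)
Step 1: move right → b[p0]bbba  (head at position 1)
Step 2: move right → ba[pA]bba  (head at position 2)

After 2 steps, the head is at position 2.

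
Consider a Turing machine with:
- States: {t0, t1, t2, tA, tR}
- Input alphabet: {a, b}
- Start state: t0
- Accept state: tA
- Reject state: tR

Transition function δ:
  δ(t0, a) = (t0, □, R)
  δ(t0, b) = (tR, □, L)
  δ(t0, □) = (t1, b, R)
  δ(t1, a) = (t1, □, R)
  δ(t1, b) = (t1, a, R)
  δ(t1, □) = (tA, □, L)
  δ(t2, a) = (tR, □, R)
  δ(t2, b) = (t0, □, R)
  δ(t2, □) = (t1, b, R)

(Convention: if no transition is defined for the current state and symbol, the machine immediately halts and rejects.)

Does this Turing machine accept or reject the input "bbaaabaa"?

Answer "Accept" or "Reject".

Execution trace:
Initial: [t0]bbaaabaa
Step 1: δ(t0, b) = (tR, □, L) → [tR]□□baaabaa

The machine reaches the reject state tR and halts.

Answer: Reject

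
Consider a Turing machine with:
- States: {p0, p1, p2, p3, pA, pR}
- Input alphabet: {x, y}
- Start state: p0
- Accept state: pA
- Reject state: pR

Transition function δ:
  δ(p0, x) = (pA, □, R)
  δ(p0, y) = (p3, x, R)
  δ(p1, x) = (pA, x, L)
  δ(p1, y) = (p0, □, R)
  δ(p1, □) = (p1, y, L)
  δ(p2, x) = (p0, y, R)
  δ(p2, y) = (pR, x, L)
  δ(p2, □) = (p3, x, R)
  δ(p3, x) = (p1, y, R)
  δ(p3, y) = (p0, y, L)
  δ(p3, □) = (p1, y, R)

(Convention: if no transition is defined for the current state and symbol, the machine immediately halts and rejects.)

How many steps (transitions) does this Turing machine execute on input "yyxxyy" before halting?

Execution trace:
Initial: [p0]yyxxyy
Step 1: δ(p0, y) = (p3, x, R) → x[p3]yxxyy
Step 2: δ(p3, y) = (p0, y, L) → [p0]xyxxyy
Step 3: δ(p0, x) = (pA, □, R) → □[pA]yxxyy

The machine reaches the accept state pA and halts.

The machine executed 3 steps before halting.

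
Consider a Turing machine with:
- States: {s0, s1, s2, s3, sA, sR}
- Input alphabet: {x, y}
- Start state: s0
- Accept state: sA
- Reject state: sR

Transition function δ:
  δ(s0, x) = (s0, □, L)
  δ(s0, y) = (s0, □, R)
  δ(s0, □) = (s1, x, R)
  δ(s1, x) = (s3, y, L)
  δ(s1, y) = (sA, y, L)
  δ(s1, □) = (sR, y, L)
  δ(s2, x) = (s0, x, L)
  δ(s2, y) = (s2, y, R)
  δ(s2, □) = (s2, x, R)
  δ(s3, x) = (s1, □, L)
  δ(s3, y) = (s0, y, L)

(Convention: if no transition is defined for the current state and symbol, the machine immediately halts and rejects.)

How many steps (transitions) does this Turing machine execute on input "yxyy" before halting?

Execution trace:
Initial: [s0]yxyy
Step 1: δ(s0, y) = (s0, □, R) → □[s0]xyy
Step 2: δ(s0, x) = (s0, □, L) → [s0]□□yy
Step 3: δ(s0, □) = (s1, x, R) → x[s1]□yy
Step 4: δ(s1, □) = (sR, y, L) → [sR]xyyy

The machine reaches the reject state sR and halts.

The machine executed 4 steps before halting.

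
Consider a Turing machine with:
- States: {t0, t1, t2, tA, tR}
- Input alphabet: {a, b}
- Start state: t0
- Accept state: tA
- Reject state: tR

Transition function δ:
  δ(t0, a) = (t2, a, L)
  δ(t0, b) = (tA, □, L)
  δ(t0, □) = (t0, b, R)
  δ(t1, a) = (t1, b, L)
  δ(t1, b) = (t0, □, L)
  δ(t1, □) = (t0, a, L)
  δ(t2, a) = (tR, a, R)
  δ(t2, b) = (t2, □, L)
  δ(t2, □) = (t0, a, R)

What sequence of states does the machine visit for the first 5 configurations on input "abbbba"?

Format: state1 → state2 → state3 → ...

Execution trace:
Initial: [t0]abbbba
Step 1: δ(t0, a) = (t2, a, L) → [t2]□abbbba
Step 2: δ(t2, □) = (t0, a, R) → a[t0]abbbba
Step 3: δ(t0, a) = (t2, a, L) → [t2]aabbbba
Step 4: δ(t2, a) = (tR, a, R) → a[tR]abbbba

The machine reaches the reject state tR and halts.

State sequence: t0 → t2 → t0 → t2 → tR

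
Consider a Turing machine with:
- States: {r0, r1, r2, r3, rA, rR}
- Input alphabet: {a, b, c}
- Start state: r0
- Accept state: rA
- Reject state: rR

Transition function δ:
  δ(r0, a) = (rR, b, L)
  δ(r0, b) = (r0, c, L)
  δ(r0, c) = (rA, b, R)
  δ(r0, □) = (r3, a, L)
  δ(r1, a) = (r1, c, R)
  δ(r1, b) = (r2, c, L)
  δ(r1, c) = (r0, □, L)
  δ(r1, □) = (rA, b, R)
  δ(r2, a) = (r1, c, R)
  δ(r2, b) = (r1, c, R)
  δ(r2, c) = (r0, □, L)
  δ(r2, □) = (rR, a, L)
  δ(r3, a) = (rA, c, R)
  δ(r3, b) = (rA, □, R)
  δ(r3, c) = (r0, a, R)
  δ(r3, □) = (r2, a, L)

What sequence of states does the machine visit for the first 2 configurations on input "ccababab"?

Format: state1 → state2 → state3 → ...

Execution trace:
Initial: [r0]ccababab
Step 1: δ(r0, c) = (rA, b, R) → b[rA]cababab

The machine reaches the accept state rA and halts.

State sequence: r0 → rA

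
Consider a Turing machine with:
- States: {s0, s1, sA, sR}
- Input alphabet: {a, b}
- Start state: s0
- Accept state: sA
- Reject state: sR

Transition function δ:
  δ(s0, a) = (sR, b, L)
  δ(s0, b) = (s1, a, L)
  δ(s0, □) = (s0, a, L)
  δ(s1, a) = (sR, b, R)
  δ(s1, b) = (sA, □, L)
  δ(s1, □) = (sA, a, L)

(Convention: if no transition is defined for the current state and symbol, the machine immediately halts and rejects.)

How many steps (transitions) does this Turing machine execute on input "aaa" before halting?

Execution trace:
Initial: [s0]aaa
Step 1: δ(s0, a) = (sR, b, L) → [sR]□baa

The machine reaches the reject state sR and halts.

The machine executed 1 step before halting.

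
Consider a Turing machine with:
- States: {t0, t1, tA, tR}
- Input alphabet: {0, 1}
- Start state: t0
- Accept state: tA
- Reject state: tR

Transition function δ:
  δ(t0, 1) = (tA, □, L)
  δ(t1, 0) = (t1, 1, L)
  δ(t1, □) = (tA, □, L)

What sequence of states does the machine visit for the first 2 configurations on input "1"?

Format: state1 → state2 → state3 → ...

Execution trace:
Initial: [t0]1
Step 1: δ(t0, 1) = (tA, □, L) → [tA]□□

The machine reaches the accept state tA and halts.

State sequence: t0 → tA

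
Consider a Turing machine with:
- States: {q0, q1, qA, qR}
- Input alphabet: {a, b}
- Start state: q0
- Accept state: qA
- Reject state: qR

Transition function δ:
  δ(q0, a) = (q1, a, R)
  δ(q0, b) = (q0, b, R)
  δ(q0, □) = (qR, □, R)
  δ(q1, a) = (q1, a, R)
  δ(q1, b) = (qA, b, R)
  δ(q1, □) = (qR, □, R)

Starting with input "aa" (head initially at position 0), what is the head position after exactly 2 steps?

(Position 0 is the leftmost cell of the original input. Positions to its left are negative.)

Execution trace (head position shown):
Step 0: [q0]aa  (head at position 0)
Step 1: move right → a[q1]a  (head at position 1)
Step 2: move right → aa[q1]□  (head at position 2)

After 2 steps, the head is at position 2.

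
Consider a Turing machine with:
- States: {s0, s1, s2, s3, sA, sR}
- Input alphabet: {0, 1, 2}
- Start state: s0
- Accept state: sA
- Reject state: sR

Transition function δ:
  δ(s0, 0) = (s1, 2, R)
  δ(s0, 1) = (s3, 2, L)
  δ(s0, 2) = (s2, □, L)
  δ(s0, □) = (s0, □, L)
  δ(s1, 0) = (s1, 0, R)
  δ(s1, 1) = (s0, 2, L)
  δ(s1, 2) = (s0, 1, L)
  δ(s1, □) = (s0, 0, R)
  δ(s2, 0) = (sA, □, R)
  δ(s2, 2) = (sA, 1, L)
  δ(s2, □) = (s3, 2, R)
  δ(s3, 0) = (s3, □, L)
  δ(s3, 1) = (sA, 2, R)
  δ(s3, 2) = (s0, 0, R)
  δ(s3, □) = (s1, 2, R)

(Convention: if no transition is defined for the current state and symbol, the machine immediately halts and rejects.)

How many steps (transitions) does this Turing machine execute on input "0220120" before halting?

Execution trace:
Initial: [s0]0220120
Step 1: δ(s0, 0) = (s1, 2, R) → 2[s1]220120
Step 2: δ(s1, 2) = (s0, 1, L) → [s0]2120120
Step 3: δ(s0, 2) = (s2, □, L) → [s2]□□120120
Step 4: δ(s2, □) = (s3, 2, R) → 2[s3]□120120
Step 5: δ(s3, □) = (s1, 2, R) → 22[s1]120120
Step 6: δ(s1, 1) = (s0, 2, L) → 2[s0]2220120
Step 7: δ(s0, 2) = (s2, □, L) → [s2]2□220120
Step 8: δ(s2, 2) = (sA, 1, L) → [sA]□1□220120

The machine reaches the accept state sA and halts.

The machine executed 8 steps before halting.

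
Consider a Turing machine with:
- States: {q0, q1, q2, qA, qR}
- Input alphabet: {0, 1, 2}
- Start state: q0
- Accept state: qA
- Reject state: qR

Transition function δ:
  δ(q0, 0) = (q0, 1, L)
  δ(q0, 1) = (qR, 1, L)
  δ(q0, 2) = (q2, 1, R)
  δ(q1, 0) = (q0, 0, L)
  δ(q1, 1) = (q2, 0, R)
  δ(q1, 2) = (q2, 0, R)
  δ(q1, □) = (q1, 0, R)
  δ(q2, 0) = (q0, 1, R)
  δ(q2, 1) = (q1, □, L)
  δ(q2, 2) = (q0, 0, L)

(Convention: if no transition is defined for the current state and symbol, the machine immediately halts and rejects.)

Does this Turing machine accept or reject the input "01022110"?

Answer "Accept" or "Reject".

Execution trace:
Initial: [q0]01022110
Step 1: δ(q0, 0) = (q0, 1, L) → [q0]□11022110

No transition is defined for δ(q0, □). By convention the machine halts and rejects.

Answer: Reject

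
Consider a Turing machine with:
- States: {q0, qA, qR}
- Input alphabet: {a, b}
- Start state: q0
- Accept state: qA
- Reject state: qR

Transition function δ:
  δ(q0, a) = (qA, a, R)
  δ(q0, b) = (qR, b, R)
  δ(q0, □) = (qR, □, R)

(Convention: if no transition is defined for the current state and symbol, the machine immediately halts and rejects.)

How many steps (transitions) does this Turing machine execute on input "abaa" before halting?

Execution trace:
Initial: [q0]abaa
Step 1: δ(q0, a) = (qA, a, R) → a[qA]baa

The machine reaches the accept state qA and halts.

The machine executed 1 step before halting.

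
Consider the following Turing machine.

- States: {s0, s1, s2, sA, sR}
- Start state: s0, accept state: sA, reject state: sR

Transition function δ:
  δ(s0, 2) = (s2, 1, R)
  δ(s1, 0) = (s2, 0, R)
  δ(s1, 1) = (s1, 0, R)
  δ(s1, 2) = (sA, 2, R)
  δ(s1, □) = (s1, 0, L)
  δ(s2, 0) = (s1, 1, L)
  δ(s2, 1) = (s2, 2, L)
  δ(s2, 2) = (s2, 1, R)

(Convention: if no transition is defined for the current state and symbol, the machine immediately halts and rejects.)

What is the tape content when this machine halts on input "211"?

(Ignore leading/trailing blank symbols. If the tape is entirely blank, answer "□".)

Execution trace:
Initial: [s0]211
Step 1: δ(s0, 2) = (s2, 1, R) → 1[s2]11
Step 2: δ(s2, 1) = (s2, 2, L) → [s2]121
Step 3: δ(s2, 1) = (s2, 2, L) → [s2]□221

No transition is defined for δ(s2, □). By convention the machine halts and rejects.

Final tape (ignoring leading/trailing blanks): 221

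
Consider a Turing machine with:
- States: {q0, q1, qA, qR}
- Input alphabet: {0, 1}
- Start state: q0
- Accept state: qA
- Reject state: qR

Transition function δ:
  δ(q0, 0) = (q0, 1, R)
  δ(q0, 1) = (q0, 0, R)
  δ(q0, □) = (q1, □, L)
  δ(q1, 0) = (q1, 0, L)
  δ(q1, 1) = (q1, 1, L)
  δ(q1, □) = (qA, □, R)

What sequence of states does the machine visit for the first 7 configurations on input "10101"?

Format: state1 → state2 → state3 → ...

Execution trace:
Initial: [q0]10101
Step 1: δ(q0, 1) = (q0, 0, R) → 0[q0]0101
Step 2: δ(q0, 0) = (q0, 1, R) → 01[q0]101
Step 3: δ(q0, 1) = (q0, 0, R) → 010[q0]01
Step 4: δ(q0, 0) = (q0, 1, R) → 0101[q0]1
Step 5: δ(q0, 1) = (q0, 0, R) → 01010[q0]□
Step 6: δ(q0, □) = (q1, □, L) → 0101[q1]0□

State sequence: q0 → q0 → q0 → q0 → q0 → q0 → q1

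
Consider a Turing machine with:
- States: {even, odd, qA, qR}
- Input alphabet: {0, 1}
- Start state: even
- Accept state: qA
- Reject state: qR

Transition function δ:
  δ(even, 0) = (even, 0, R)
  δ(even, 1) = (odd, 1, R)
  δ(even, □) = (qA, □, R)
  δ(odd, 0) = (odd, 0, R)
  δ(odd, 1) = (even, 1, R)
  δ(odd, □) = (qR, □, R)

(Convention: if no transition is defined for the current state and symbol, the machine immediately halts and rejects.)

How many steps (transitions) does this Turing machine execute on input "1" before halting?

Execution trace:
Initial: [even]1
Step 1: δ(even, 1) = (odd, 1, R) → 1[odd]□
Step 2: δ(odd, □) = (qR, □, R) → 1□[qR]□

The machine reaches the reject state qR and halts.

The machine executed 2 steps before halting.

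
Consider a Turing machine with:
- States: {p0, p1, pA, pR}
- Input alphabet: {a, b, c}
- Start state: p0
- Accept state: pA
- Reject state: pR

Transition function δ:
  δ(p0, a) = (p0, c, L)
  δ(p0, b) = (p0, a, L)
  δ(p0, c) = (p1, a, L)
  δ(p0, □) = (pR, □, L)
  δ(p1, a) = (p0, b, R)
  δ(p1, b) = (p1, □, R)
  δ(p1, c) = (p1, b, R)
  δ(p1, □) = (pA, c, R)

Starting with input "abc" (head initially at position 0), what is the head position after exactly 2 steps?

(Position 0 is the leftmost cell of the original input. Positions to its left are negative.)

Execution trace (head position shown):
Step 0: [p0]abc  (head at position 0)
Step 1: move left → [p0]□cbc  (head at position -1)
Step 2: move left → [pR]□□cbc  (head at position -2)

After 2 steps, the head is at position -2.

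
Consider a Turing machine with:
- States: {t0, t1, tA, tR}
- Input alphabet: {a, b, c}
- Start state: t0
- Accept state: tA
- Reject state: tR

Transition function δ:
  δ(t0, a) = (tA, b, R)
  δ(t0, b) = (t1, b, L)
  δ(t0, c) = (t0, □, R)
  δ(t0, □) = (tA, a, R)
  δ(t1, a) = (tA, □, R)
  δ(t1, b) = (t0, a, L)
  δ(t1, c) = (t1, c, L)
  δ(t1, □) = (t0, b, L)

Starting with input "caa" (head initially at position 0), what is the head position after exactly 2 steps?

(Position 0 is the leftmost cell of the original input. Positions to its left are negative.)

Execution trace (head position shown):
Step 0: [t0]caa  (head at position 0)
Step 1: move right → □[t0]aa  (head at position 1)
Step 2: move right → □b[tA]a  (head at position 2)

After 2 steps, the head is at position 2.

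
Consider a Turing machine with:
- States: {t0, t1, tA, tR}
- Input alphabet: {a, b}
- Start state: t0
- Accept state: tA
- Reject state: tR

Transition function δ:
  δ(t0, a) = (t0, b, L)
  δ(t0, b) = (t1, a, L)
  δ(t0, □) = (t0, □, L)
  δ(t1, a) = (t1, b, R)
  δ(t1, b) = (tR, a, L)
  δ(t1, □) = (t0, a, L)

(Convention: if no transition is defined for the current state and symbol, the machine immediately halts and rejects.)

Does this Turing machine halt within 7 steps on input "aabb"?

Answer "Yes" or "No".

Execution trace:
Initial: [t0]aabb
Step 1: δ(t0, a) = (t0, b, L) → [t0]□babb
Step 2: δ(t0, □) = (t0, □, L) → [t0]□□babb
Step 3: δ(t0, □) = (t0, □, L) → [t0]□□□babb
Step 4: δ(t0, □) = (t0, □, L) → [t0]□□□□babb
Step 5: δ(t0, □) = (t0, □, L) → [t0]□□□□□babb
Step 6: δ(t0, □) = (t0, □, L) → [t0]□□□□□□babb
Step 7: δ(t0, □) = (t0, □, L) → [t0]□□□□□□□babb

The machine has not reached a halting state after 7 steps.
The machine did not halt within the 7-step bound.

Answer: No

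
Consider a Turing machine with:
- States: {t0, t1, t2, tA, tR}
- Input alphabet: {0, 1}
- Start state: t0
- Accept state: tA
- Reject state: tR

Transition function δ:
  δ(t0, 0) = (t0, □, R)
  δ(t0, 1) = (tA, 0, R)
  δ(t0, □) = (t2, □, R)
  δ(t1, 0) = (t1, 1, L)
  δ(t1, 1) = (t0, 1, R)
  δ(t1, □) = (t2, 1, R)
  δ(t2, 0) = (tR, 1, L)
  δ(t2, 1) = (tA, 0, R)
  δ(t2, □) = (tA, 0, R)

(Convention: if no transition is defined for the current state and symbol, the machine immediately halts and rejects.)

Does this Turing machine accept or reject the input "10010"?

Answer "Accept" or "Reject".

Execution trace:
Initial: [t0]10010
Step 1: δ(t0, 1) = (tA, 0, R) → 0[tA]0010

The machine reaches the accept state tA and halts.

Answer: Accept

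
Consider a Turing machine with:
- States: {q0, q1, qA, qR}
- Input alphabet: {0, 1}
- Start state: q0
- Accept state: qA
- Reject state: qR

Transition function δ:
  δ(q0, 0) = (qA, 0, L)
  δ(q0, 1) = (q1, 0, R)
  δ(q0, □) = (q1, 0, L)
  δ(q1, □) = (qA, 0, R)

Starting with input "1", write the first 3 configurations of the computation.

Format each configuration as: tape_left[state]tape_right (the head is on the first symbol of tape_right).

Transitions applied:
Step 1: δ(q0, 1) = (q1, 0, R)
Step 2: δ(q1, □) = (qA, 0, R)

The first 3 configurations are:
[q0]1 ⊢ 0[q1]□ ⊢ 00[qA]□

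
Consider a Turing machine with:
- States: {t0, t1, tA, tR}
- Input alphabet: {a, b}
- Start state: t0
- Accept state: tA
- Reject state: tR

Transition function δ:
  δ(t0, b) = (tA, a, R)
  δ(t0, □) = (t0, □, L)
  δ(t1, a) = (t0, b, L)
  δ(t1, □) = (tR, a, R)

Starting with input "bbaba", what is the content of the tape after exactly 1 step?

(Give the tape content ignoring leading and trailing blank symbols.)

Execution trace:
Initial: [t0]bbaba
Step 1: δ(t0, b) = (tA, a, R) → a[tA]baba

The machine reaches the accept state tA and halts.

After 1 step, the tape (ignoring leading/trailing blanks) is: ababa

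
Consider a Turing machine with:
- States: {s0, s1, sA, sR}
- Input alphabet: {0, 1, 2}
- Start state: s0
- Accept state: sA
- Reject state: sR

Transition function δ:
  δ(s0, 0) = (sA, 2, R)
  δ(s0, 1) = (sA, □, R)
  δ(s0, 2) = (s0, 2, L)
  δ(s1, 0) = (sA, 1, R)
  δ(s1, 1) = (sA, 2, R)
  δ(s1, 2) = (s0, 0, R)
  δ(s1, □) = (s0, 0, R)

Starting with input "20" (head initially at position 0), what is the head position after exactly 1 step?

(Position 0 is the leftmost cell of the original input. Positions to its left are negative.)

Execution trace (head position shown):
Step 0: [s0]20  (head at position 0)
Step 1: move left → [s0]□20  (head at position -1)

After 1 step, the head is at position -1.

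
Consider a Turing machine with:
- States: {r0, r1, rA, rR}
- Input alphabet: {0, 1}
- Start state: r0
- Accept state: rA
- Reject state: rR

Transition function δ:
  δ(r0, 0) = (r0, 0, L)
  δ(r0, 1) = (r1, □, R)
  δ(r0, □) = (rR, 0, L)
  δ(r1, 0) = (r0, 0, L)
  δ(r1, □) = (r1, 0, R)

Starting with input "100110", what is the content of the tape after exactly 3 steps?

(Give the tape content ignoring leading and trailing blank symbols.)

Execution trace:
Initial: [r0]100110
Step 1: δ(r0, 1) = (r1, □, R) → □[r1]00110
Step 2: δ(r1, 0) = (r0, 0, L) → [r0]□00110
Step 3: δ(r0, □) = (rR, 0, L) → [rR]□000110

The machine reaches the reject state rR and halts.

After 3 steps, the tape (ignoring leading/trailing blanks) is: 000110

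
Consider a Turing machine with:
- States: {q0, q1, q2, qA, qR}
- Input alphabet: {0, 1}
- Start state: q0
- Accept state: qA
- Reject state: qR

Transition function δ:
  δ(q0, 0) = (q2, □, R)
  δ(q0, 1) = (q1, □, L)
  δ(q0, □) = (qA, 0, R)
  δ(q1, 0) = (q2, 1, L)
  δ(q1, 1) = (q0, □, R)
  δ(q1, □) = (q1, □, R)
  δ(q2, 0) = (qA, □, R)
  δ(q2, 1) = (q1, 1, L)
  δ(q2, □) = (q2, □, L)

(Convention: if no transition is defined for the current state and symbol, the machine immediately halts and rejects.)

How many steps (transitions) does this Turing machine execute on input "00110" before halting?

Execution trace:
Initial: [q0]00110
Step 1: δ(q0, 0) = (q2, □, R) → □[q2]0110
Step 2: δ(q2, 0) = (qA, □, R) → □□[qA]110

The machine reaches the accept state qA and halts.

The machine executed 2 steps before halting.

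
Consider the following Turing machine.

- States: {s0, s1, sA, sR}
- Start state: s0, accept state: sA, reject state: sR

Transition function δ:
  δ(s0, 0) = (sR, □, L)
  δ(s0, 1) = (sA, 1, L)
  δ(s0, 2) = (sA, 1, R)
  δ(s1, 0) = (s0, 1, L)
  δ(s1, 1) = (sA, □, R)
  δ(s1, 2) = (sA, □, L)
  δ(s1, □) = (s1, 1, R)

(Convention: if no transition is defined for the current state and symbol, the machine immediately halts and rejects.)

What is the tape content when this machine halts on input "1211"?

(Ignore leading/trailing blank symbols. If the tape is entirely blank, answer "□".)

Execution trace:
Initial: [s0]1211
Step 1: δ(s0, 1) = (sA, 1, L) → [sA]□1211

The machine reaches the accept state sA and halts.

Final tape (ignoring leading/trailing blanks): 1211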